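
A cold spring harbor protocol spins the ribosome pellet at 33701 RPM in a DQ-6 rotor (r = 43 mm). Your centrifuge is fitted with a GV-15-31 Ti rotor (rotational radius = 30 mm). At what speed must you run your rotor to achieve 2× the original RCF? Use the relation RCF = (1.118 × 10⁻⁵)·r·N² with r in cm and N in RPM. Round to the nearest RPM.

≈ 57060 RPM

Original rotor: r = 43 mm = 4.3 cm
RCF_original = 1.118 × 10⁻⁵ × 4.3 × (33701)² = 1.118 × 10⁻⁵ × 4.3 × 1,135,757,401 ≈ 54,600.4 × g
Target RCF = 2 × 54,600.4 ≈ 109,200.8 × g
Your rotor: r = 30 mm = 3.0 cm
109,200.8 = 1.118 × 10⁻⁵ × 3 × N²
N² = 109,200.8 / (3.354 × 10⁻⁵) = 3,255,837,806
N ≈ √3,255,837,806 ≈ 57,059.9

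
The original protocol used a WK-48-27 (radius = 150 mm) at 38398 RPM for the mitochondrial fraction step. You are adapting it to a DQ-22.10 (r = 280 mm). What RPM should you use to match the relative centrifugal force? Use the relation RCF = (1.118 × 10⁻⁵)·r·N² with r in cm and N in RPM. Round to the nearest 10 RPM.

≈ 28100 RPM

Original rotor: r = 150 mm = 15.0 cm
RCF_original = 1.118 × 10⁻⁵ × 15 × (38398)² = 1.118 × 10⁻⁵ × 15 × 1,474,406,404 ≈ 247,258 × g
Your rotor: r = 280 mm = 28.0 cm
247,258 = 1.118 × 10⁻⁵ × 28 × N²
N² = 247,258 / (31.304 × 10⁻⁵) = 789,860,721
N ≈ √789,860,721 ≈ 28,104.5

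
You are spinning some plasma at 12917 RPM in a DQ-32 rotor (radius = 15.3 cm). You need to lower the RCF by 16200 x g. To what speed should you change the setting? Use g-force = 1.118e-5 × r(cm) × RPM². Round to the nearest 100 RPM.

Current RCF = 1.118 × 10⁻⁵ × 15.3 × (12917)² = 1.118 × 10⁻⁵ × 15.3 × 166,848,889 ≈ 28,540.2 × g
Target RCF = 28,540.2 − 16,200 = 12,340.2 × g
N² = 12,340.2 / (17.1054 × 10⁻⁵) = 72,142,131
N ≈ √72,142,131 ≈ 8,493.7

≈ 8500 RPM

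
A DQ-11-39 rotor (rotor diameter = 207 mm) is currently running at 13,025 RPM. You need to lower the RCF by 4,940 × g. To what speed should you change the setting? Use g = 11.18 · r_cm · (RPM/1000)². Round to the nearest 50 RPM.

11250 RPM

r = 207 mm / 2 = 103.5 mm = 10.35 cm
Current RCF = 11.18 × 10.35 × (13.025)² = 11.18 × 10.35 × 169.650625 ≈ 19,630.8 × g
Target RCF = 19,630.8 − 4,940 = 14,690.8 × g
(N/1000)² = 14,690.8 / 115.713 = 126.9589
N = 1000 × √126.9589 ≈ 11,267.6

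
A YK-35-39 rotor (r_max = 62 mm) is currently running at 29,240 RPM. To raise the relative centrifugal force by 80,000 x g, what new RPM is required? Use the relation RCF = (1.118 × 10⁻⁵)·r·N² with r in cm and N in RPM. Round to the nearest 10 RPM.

r = 62 mm = 6.2 cm
Current RCF = 1.118 × 10⁻⁵ × 6.2 × (29240)² = 1.118 × 10⁻⁵ × 6.2 × 854,977,600 ≈ 59,263.6 × g
Target RCF = 59,263.6 + 80,000 = 139,263.6 × g
N² = 139,263.6 / (6.9316 × 10⁻⁵) = 2,009,111,893
N ≈ √2,009,111,893 ≈ 44,823.1

44820 RPM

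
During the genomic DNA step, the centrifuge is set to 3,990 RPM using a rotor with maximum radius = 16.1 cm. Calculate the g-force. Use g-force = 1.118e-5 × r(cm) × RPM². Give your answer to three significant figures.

RCF ≈ 2870 x g

RCF = 1.118 × 10⁻⁵ × 16.1 × (3990)² = 1.118 × 10⁻⁵ × 16.1 × 15,920,100 ≈ 2,865.6 × g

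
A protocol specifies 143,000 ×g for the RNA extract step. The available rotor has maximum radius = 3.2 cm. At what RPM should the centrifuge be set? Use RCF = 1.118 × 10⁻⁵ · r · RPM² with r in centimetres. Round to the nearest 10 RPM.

≈ 63220 RPM

143,000 = 1.118 × 10⁻⁵ × 3.2 × N²
N² = 143,000 / (3.5776 × 10⁻⁵) = 3,997,093,023
N ≈ √3,997,093,023 ≈ 63,222.6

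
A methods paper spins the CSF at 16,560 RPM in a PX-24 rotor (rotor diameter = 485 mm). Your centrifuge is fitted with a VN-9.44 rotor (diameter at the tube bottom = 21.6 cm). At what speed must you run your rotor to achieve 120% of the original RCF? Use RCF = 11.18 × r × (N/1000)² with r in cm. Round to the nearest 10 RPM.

≈ 27180 RPM

Original rotor: r = 485 mm / 2 = 242.5 mm = 24.25 cm
RCF_original = 11.18 × 24.25 × (16.56)² = 11.18 × 24.25 × 274.2336 ≈ 74,348.8 × g
Target RCF = 1.2 × 74,348.8 ≈ 89,218.6 × g
Your rotor: r = 21.6 / 2 = 10.8 cm
89,218.6 = 11.18 × 10.8 × (N/1000)²
(N/1000)² = 89,218.6 / 120.744 = 738.9071
N = 1000 × √738.9071 ≈ 27,182.8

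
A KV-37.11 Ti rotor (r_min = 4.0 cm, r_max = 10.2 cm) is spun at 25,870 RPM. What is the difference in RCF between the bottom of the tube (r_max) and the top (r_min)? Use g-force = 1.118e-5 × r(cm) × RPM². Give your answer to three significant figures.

46400 × g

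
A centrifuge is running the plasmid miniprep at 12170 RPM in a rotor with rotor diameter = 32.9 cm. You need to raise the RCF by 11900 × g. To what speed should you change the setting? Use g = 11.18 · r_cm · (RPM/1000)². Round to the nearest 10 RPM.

r = 32.9 / 2 = 16.45 cm
Current RCF = 11.18 × 16.45 × (12.17)² = 11.18 × 16.45 × 148.1089 ≈ 27,238.9 × g
Target RCF = 27,238.9 + 11,900 = 39,138.9 × g
(N/1000)² = 39,138.9 / 183.911 = 212.8144
N = 1000 × √212.8144 ≈ 14,588.2

14590 RPM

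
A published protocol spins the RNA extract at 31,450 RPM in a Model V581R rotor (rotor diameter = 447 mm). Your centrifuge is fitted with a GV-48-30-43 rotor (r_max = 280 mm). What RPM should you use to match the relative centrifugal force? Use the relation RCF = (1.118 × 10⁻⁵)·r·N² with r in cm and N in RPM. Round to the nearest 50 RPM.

28100 RPM

Original rotor: r = 447 mm / 2 = 223.5 mm = 22.35 cm
RCF = 1.118 × 10⁻⁵ × r × N²
RCF_original = 1.118 × 10⁻⁵ × 22.35 × (31450)² = 1.118 × 10⁻⁵ × 22.35 × 989,102,500 ≈ 247,150 × g
Your rotor: r = 280 mm = 28.0 cm
247,150 = 1.118 × 10⁻⁵ × 28 × N²
N² = 247,150 / (31.304 × 10⁻⁵) = 789,515,717
N ≈ √789,515,717 ≈ 28,098.3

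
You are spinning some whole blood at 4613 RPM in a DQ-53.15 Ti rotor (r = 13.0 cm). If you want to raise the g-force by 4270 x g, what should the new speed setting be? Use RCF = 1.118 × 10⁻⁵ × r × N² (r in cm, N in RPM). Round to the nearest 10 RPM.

≈ 7120 RPM

Current RCF = 1.118 × 10⁻⁵ × 13 × (4613)² = 1.118 × 10⁻⁵ × 13 × 21,279,769 ≈ 3,092.8 × g
Target RCF = 3,092.8 + 4,270 = 7,362.8 × g
N² = 7,362.8 / (14.534 × 10⁻⁵) = 50,659,144
N ≈ √50,659,144 ≈ 7,117.5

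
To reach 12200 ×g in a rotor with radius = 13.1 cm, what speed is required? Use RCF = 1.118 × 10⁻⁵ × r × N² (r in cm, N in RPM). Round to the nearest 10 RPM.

9130 RPM

12,200 = 1.118 × 10⁻⁵ × 13.1 × N²
N² = 12,200 / (14.6458 × 10⁻⁵) = 83,300,332
N ≈ √83,300,332 ≈ 9,126.9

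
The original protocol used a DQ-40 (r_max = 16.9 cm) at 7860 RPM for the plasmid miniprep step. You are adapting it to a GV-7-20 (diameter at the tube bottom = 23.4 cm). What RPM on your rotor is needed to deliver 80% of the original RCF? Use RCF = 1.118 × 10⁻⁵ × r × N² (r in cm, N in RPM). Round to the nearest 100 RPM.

RCF = 1.118 × 10⁻⁵ × r × N²
RCF_original = 1.118 × 10⁻⁵ × 16.9 × (7860)² = 1.118 × 10⁻⁵ × 16.9 × 61,779,600 ≈ 11,672.8 × g
Target RCF = 0.8 × 11,672.8 ≈ 9,338.2 × g
Your rotor: r = 23.4 / 2 = 11.7 cm
9,338.2 = 1.118 × 10⁻⁵ × 11.7 × N²
N² = 9,338.2 / (13.0806 × 10⁻⁵) = 71,389,692
N ≈ √71,389,692 ≈ 8,449.2

8400 RPM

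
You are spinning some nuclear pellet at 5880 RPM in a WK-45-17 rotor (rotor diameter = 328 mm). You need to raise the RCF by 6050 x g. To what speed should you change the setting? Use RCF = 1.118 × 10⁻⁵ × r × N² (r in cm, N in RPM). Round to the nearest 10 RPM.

r = 328 mm / 2 = 164 mm = 16.4 cm
Current RCF = 1.118 × 10⁻⁵ × 16.4 × (5880)² = 1.118 × 10⁻⁵ × 16.4 × 34,574,400 ≈ 6,339.3 × g
Target RCF = 6,339.3 + 6,050 = 12,389.3 × g
N² = 12,389.3 / (18.3352 × 10⁻⁵) = 67,571,120
N ≈ √67,571,120 ≈ 8,220.2

8220 RPM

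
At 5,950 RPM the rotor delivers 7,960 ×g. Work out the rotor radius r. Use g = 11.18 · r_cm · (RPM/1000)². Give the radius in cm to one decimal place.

≈ 20.1 cm

7960 = 11.18 × r × (5.95)²
r = 7960 / (11.18 × 35.4025) = 7960 / 395.8 ≈ 20.111 cm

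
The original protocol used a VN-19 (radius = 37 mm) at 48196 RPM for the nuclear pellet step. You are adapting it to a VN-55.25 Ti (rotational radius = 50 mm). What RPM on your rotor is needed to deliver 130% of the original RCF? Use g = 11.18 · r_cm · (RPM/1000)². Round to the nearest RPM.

47271 RPM

Original rotor: r = 37 mm = 3.7 cm
RCF_original = 11.18 × 3.7 × (48.196)² = 11.18 × 3.7 × 2,322.854416 ≈ 96,087.2 × g
Target RCF = 1.3 × 96,087.2 ≈ 124,913.4 × g
Your rotor: r = 50 mm = 5.0 cm
124,913.4 = 11.18 × 5 × (N/1000)²
(N/1000)² = 124,913.4 / 55.9 = 2234.587
N = 1000 × √2234.587 ≈ 47,271.4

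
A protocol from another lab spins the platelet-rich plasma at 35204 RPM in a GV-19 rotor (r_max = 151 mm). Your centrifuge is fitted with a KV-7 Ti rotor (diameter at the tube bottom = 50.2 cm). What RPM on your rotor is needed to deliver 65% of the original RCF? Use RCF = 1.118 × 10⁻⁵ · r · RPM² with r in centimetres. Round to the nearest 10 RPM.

22010 RPM

Original rotor: r = 151 mm = 15.1 cm
RCF = 1.118 × 10⁻⁵ × r × N²
RCF_original = 1.118 × 10⁻⁵ × 15.1 × (35204)² = 1.118 × 10⁻⁵ × 15.1 × 1,239,321,616 ≈ 209,219.8 × g
Target RCF = 0.65 × 209,219.8 ≈ 135,992.9 × g
Your rotor: r = 50.2 / 2 = 25.1 cm
135,992.9 = 1.118 × 10⁻⁵ × 25.1 × N²
N² = 135,992.9 / (28.0618 × 10⁻⁵) = 484,619,305
N ≈ √484,619,305 ≈ 22,014.1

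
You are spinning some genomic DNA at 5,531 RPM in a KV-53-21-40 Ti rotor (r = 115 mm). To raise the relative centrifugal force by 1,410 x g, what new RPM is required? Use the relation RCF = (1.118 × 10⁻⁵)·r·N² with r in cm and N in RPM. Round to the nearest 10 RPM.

≈ 6450 RPM

r = 115 mm = 11.5 cm
Current RCF = 1.118 × 10⁻⁵ × 11.5 × (5531)² = 1.118 × 10⁻⁵ × 11.5 × 30,591,961 ≈ 3,933.2 × g
Target RCF = 3,933.2 + 1,410 = 5,343.2 × g
N² = 5,343.2 / (12.857 × 10⁻⁵) = 41,558,684
N ≈ √41,558,684 ≈ 6,446.6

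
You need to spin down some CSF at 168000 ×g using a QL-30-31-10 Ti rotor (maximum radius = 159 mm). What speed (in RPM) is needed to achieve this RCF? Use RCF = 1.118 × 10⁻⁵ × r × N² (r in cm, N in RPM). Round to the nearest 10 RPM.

≈ 30740 RPM

r = 159 mm = 15.9 cm
168,000 = 1.118 × 10⁻⁵ × 15.9 × N²
N² = 168,000 / (17.7762 × 10⁻⁵) = 945,083,876
N ≈ √945,083,876 ≈ 30,742.2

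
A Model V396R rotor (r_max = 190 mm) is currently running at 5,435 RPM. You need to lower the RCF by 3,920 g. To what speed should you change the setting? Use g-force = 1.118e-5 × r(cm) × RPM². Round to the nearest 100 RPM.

≈ 3300 RPM

r = 190 mm = 19.0 cm
Current RCF = 1.118 × 10⁻⁵ × 19 × (5435)² = 1.118 × 10⁻⁵ × 19 × 29,539,225 ≈ 6,274.7 × g
Target RCF = 6,274.7 − 3,920 = 2,354.7 × g
N² = 2,354.7 / (21.242 × 10⁻⁵) = 11,085,114
N ≈ √11,085,114 ≈ 3,329.4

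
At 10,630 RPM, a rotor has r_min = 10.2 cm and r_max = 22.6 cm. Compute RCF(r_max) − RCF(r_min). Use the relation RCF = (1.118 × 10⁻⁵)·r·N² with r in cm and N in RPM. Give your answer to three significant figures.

ΔRCF = 1.118 × 10⁻⁵ × (r_max − r_min) × N² = 1.118 × 10⁻⁵ × 12.4 × 112,996,900 ≈ 15,665

15700 × g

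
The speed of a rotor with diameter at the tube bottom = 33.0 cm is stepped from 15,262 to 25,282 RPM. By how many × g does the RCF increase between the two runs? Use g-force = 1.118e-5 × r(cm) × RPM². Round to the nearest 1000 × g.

≈ 75000 × g

r = 33.0 / 2 = 16.5 cm
RCF₁ = 1.118 × 10⁻⁵ × 16.5 × (15262)² = 1.118 × 10⁻⁵ × 16.5 × 232,928,644 ≈ 42,968.3 × g
RCF₂ = 1.118 × 10⁻⁵ × 16.5 × (25282)² = 1.118 × 10⁻⁵ × 16.5 × 639,179,524 ≈ 117,909.4 × g
Increase = 117,909.4 − 42,968.3 = 74,941.1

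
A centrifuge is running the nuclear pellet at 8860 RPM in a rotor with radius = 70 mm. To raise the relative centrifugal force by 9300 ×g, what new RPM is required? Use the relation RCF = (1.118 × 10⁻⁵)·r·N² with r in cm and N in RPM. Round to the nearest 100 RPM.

r = 70 mm = 7.0 cm
Current RCF = 1.118 × 10⁻⁵ × 7 × (8860)² = 1.118 × 10⁻⁵ × 7 × 78,499,600 ≈ 6,143.4 × g
Target RCF = 6,143.4 + 9,300 = 15,443.4 × g
N² = 15,443.4 / (7.826 × 10⁻⁵) = 197,334,526
N ≈ √197,334,526 ≈ 14,047.6

N₂ ≈ 14000 RPM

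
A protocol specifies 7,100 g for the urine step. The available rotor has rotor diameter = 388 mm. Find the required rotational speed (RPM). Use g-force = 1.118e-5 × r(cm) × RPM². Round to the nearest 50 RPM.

r = 388 mm / 2 = 194 mm = 19.4 cm
7,100 = 1.118 × 10⁻⁵ × 19.4 × N²
N² = 7,100 / (21.6892 × 10⁻⁵) = 32,735,186
N ≈ √32,735,186 ≈ 5,721.5

≈ 5700 RPM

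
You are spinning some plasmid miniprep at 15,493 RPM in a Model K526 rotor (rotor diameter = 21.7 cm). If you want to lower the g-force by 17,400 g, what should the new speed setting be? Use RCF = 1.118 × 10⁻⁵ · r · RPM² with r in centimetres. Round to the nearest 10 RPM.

r = 21.7 / 2 = 10.85 cm
Current RCF = 1.118 × 10⁻⁵ × 10.85 × (15493)² = 1.118 × 10⁻⁵ × 10.85 × 240,033,049 ≈ 29,116.7 × g
Target RCF = 29,116.7 − 17,400 = 11,716.7 × g
N² = 11,716.7 / (12.1303 × 10⁻⁵) = 96,590,356
N ≈ √96,590,356 ≈ 9,828.0

9830 RPM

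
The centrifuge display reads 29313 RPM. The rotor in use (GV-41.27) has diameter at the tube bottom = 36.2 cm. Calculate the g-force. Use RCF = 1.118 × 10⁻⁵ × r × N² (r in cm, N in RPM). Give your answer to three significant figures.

r = 36.2 / 2 = 18.1 cm
RCF = 1.118 × 10⁻⁵ × 18.1 × (29313)² = 1.118 × 10⁻⁵ × 18.1 × 859,251,969 ≈ 173,876.5 × g

174000 × g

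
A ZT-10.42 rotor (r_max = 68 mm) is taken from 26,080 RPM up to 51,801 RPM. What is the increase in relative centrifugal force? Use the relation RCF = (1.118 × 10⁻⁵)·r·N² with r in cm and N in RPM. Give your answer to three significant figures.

≈ 152000 x g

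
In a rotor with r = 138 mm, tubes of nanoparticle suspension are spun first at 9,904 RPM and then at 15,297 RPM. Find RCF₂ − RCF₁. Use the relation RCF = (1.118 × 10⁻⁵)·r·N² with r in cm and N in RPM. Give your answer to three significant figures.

≈ 21000 g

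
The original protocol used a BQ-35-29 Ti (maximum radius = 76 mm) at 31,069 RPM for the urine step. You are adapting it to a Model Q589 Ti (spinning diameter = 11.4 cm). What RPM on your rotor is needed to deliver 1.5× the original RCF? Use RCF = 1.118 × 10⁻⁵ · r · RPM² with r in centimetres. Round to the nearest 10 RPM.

43940 RPM

Original rotor: r = 76 mm = 7.6 cm
RCF_original = 1.118 × 10⁻⁵ × 7.6 × (31069)² = 1.118 × 10⁻⁵ × 7.6 × 965,282,761 ≈ 82,018.1 × g
Target RCF = 1.5 × 82,018.1 ≈ 123,027.2 × g
Your rotor: r = 11.4 / 2 = 5.7 cm
123,027.2 = 1.118 × 10⁻⁵ × 5.7 × N²
N² = 123,027.2 / (6.3726 × 10⁻⁵) = 1,930,565,232
N ≈ √1,930,565,232 ≈ 43,938.2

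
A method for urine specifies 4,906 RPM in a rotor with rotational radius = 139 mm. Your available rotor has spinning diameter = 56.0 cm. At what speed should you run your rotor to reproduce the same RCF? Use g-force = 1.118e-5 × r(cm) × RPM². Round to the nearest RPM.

≈ 3457 RPM

Original rotor: r = 139 mm = 13.9 cm
RCF_original = 1.118 × 10⁻⁵ × 13.9 × (4906)² = 1.118 × 10⁻⁵ × 13.9 × 24,068,836 ≈ 3,740.3 × g
Your rotor: r = 56.0 / 2 = 28 cm
3,740.3 = 1.118 × 10⁻⁵ × 28 × N²
N² = 3,740.3 / (31.304 × 10⁻⁵) = 11,948,313
N ≈ √11,948,313 ≈ 3,456.6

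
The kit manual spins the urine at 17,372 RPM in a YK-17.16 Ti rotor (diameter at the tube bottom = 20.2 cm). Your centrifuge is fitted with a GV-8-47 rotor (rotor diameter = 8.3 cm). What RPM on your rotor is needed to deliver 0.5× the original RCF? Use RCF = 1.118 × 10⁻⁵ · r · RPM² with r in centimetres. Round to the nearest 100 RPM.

19200 RPM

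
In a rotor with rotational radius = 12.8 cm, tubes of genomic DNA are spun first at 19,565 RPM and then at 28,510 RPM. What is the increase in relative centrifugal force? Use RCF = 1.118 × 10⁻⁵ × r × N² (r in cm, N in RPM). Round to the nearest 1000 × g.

≈ 62000 x g

RCF₁ = 1.118 × 10⁻⁵ × 12.8 × (19565)² = 1.118 × 10⁻⁵ × 12.8 × 382,789,225 ≈ 54,778.7 × g
RCF₂ = 1.118 × 10⁻⁵ × 12.8 × (28510)² = 1.118 × 10⁻⁵ × 12.8 × 812,820,100 ≈ 116,317.8 × g
Increase = 116,317.8 − 54,778.7 = 61,539.1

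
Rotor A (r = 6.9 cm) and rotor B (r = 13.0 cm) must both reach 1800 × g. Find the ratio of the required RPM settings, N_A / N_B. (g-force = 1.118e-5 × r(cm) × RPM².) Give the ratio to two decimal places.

1.37

At fixed RCF, N ∝ 1/√r, so N_A/N_B = √(r_B/r_A) = √(13.0/6.9) = √1.884058 = 1.3726.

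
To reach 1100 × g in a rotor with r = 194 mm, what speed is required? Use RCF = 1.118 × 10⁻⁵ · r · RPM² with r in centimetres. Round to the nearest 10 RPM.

r = 194 mm = 19.4 cm
1,100 = 1.118 × 10⁻⁵ × 19.4 × N²
N² = 1,100 / (21.6892 × 10⁻⁵) = 5,071,649
N ≈ √5,071,649 ≈ 2,252.0

≈ 2250 RPM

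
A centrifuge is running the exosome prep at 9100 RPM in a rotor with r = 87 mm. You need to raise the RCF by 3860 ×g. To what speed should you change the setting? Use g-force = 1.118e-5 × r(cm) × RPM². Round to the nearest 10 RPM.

11070 RPM

r = 87 mm = 8.7 cm
Current RCF = 1.118 × 10⁻⁵ × 8.7 × (9100)² = 1.118 × 10⁻⁵ × 8.7 × 82,810,000 ≈ 8,054.6 × g
Target RCF = 8,054.6 + 3,860 = 11,914.6 × g
N² = 11,914.6 / (9.7266 × 10⁻⁵) = 122,495,014
N ≈ √122,495,014 ≈ 11,067.7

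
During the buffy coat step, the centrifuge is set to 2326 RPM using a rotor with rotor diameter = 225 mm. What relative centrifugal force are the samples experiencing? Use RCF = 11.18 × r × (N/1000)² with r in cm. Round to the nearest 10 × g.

RCF ≈ 680 ×g

r = 225 mm / 2 = 112.5 mm = 11.25 cm
RCF = 11.18 × r × (N/1000)²
RCF = 11.18 × 11.25 × (2.326)² = 11.18 × 11.25 × 5.410276 ≈ 680.5 × g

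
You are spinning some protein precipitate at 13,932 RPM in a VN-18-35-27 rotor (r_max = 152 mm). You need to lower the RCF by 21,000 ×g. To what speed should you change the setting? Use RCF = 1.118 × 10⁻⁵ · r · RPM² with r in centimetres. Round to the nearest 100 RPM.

r = 152 mm = 15.2 cm
Current RCF = 1.118 × 10⁻⁵ × 15.2 × (13932)² = 1.118 × 10⁻⁵ × 15.2 × 194,100,624 ≈ 32,984.7 × g
Target RCF = 32,984.7 − 21,000 = 11,984.7 × g
N² = 11,984.7 / (16.9936 × 10⁻⁵) = 70,524,786
N ≈ √70,524,786 ≈ 8,397.9

N₂ ≈ 8400 RPM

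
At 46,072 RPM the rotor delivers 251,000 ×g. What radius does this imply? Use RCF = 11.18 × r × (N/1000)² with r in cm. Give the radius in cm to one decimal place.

251000 = 11.18 × r × (46.072)²
r = 251000 / (11.18 × 2122.629184) = 251000 / 23730.99 ≈ 10.577 cm

r ≈ 10.6 cm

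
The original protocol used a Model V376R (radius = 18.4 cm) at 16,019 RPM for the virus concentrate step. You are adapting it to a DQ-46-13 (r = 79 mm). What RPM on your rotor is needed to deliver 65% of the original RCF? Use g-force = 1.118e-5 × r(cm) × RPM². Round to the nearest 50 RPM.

19700 RPM

RCF_original = 1.118 × 10⁻⁵ × 18.4 × (16019)² = 1.118 × 10⁻⁵ × 18.4 × 256,608,361 ≈ 52,787.4 × g
Target RCF = 0.65 × 52,787.4 ≈ 34,311.8 × g
Your rotor: r = 79 mm = 7.9 cm
34,311.8 = 1.118 × 10⁻⁵ × 7.9 × N²
N² = 34,311.8 / (8.8322 × 10⁻⁵) = 388,485,315
N ≈ √388,485,315 ≈ 19,710.0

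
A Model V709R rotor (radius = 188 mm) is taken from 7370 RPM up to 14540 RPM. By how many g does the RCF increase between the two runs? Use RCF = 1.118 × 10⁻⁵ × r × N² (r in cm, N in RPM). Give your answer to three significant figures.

r = 188 mm = 18.8 cm
RCF₁ = 1.118 × 10⁻⁵ × 18.8 × (7370)² = 1.118 × 10⁻⁵ × 18.8 × 54,316,900 ≈ 11,416.5 × g
RCF₂ = 1.118 × 10⁻⁵ × 18.8 × (14540)² = 1.118 × 10⁻⁵ × 18.8 × 211,411,600 ≈ 44,435.3 × g
Increase = 44,435.3 − 11,416.5 = 33,018.8

≈ 33000 g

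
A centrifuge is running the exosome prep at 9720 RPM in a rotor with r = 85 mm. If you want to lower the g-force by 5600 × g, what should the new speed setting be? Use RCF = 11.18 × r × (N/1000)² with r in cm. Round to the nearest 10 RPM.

r = 85 mm = 8.5 cm
Current RCF = 11.18 × 8.5 × (9.72)² = 11.18 × 8.5 × 94.4784 ≈ 8,978.3 × g
Target RCF = 8,978.3 − 5,600 = 3,378.3 × g
(N/1000)² = 3,378.3 / 95.03 = 35.54983
N = 1000 × √35.54983 ≈ 5,962.4

5960 RPM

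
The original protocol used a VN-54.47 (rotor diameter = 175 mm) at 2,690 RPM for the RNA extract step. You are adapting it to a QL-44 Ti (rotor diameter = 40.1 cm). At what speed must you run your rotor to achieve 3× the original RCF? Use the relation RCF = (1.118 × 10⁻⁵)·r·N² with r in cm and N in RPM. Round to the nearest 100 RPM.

≈ 3100 RPM

Original rotor: r = 175 mm / 2 = 87.5 mm = 8.75 cm
RCF_original = 1.118 × 10⁻⁵ × 8.75 × (2690)² = 1.118 × 10⁻⁵ × 8.75 × 7,236,100 ≈ 707.9 × g
Target RCF = 3 × 707.9 ≈ 2,123.7 × g
Your rotor: r = 40.1 / 2 = 20.05 cm
2,123.7 = 1.118 × 10⁻⁵ × 20.05 × N²
N² = 2,123.7 / (22.4159 × 10⁻⁵) = 9,474,079
N ≈ √9,474,079 ≈ 3,078.0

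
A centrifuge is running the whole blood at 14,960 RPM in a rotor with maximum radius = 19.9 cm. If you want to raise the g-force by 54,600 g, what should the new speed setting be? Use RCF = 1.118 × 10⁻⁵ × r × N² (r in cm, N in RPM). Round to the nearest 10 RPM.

Current RCF = 1.118 × 10⁻⁵ × 19.9 × (14960)² = 1.118 × 10⁻⁵ × 19.9 × 223,801,600 ≈ 49,791.8 × g
Target RCF = 49,791.8 + 54,600 = 104,391.8 × g
N² = 104,391.8 / (22.2482 × 10⁻⁵) = 469,214,588
N ≈ √469,214,588 ≈ 21,661.4

N₂ ≈ 21660 RPM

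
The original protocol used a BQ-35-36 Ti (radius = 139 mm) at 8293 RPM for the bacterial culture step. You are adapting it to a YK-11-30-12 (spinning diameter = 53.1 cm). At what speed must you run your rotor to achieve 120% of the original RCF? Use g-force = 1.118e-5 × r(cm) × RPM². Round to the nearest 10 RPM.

Original rotor: r = 139 mm = 13.9 cm
RCF = 1.118 × 10⁻⁵ × r × N²
RCF_original = 1.118 × 10⁻⁵ × 13.9 × (8293)² = 1.118 × 10⁻⁵ × 13.9 × 68,773,849 ≈ 10,687.6 × g
Target RCF = 1.2 × 10,687.6 ≈ 12,825.1 × g
Your rotor: r = 53.1 / 2 = 26.55 cm
12,825.1 = 1.118 × 10⁻⁵ × 26.55 × N²
N² = 12,825.1 / (29.6829 × 10⁻⁵) = 43,207,032
N ≈ √43,207,032 ≈ 6,573.2

6570 RPM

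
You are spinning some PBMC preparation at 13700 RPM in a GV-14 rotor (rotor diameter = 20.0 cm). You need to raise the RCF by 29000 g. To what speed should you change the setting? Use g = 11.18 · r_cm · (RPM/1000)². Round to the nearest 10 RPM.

N₂ ≈ 21140 RPM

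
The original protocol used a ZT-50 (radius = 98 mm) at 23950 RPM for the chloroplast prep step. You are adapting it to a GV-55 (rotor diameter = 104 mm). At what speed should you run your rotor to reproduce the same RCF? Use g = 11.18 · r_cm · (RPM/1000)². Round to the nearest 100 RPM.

≈ 32900 RPM

Original rotor: r = 98 mm = 9.8 cm
RCF = 11.18 × r × (N/1000)²
RCF_original = 11.18 × 9.8 × (23.95)² = 11.18 × 9.8 × 573.6025 ≈ 62,846.2 × g
Your rotor: r = 104 mm / 2 = 52 mm = 5.2 cm
62,846.2 = 11.18 × 5.2 × (N/1000)²
(N/1000)² = 62,846.2 / 58.136 = 1081.02
N = 1000 × √1081.02 ≈ 32,878.9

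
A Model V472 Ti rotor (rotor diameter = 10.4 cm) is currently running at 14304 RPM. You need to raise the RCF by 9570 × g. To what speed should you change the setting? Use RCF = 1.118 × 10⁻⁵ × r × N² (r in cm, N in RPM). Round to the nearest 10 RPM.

≈ 19220 RPM

r = 10.4 / 2 = 5.2 cm
Current RCF = 1.118 × 10⁻⁵ × 5.2 × (14304)² = 1.118 × 10⁻⁵ × 5.2 × 204,604,416 ≈ 11,894.9 × g
Target RCF = 11,894.9 + 9,570 = 21,464.9 × g
N² = 21,464.9 / (5.8136 × 10⁻⁵) = 369,218,728
N ≈ √369,218,728 ≈ 19,215.1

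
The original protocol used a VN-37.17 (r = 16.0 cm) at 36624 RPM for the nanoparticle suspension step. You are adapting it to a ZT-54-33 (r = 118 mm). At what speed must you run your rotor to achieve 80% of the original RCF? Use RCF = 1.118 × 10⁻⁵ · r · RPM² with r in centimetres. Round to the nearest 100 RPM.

38100 RPM

RCF = 1.118 × 10⁻⁵ × r × N²
RCF_original = 1.118 × 10⁻⁵ × 16 × (36624)² = 1.118 × 10⁻⁵ × 16 × 1,341,317,376 ≈ 239,934.9 × g
Target RCF = 0.8 × 239,934.9 ≈ 191,947.9 × g
Your rotor: r = 118 mm = 11.8 cm
191,947.9 = 1.118 × 10⁻⁵ × 11.8 × N²
N² = 191,947.9 / (13.1924 × 10⁻⁵) = 1,454,988,478
N ≈ √1,454,988,478 ≈ 38,144.3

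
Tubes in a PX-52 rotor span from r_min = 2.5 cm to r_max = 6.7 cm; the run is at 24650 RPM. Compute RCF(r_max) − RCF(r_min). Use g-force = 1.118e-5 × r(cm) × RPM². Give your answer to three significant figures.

≈ 28500 x g

RCF_max = 1.118 × 10⁻⁵ × 6.7 × (24650)² = 1.118 × 10⁻⁵ × 6.7 × 607,622,500 ≈ 45,514.6 × g
RCF_min = 1.118 × 10⁻⁵ × 2.5 × (24650)² = 1.118 × 10⁻⁵ × 2.5 × 607,622,500 ≈ 16,983 × g
ΔRCF = 45,514.6 − 16,983 = 28,531.6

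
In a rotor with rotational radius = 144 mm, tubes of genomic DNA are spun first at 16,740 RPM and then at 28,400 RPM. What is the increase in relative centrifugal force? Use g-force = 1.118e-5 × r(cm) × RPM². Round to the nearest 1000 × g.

≈ 85000 x g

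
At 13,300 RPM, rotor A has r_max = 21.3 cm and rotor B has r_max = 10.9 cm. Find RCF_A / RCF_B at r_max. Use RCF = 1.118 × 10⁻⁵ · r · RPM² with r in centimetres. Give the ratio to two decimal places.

1.95

At fixed N, RCF ∝ r, so RCF_A/RCF_B = r_A/r_B = 21.3 / 10.9 = 1.9541.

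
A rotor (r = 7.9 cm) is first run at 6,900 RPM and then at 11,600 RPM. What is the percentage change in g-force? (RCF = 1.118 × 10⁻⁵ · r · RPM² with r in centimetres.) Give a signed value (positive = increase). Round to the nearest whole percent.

RCF ∝ N², so the ratio is (11600/6900)² = (1.681159)² = 2.8263.
Change = 2.8263 − 1 = +1.8263 → +182.6%.

+183%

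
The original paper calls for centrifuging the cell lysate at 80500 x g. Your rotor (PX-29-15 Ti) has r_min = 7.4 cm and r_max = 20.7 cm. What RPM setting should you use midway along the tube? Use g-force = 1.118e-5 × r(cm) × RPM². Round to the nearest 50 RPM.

22650 RPM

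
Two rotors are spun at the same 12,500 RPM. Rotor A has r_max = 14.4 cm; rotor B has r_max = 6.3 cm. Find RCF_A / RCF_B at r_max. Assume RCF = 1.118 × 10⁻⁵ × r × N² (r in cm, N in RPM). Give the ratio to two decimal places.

At fixed N, RCF ∝ r, so RCF_A/RCF_B = r_A/r_B = 14.4 / 6.3 = 2.2857.

2.29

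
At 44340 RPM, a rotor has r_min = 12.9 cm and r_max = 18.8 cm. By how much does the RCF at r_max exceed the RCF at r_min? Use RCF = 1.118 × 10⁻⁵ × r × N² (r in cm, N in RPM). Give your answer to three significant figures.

RCF_max = 1.118 × 10⁻⁵ × 18.8 × (44340)² = 1.118 × 10⁻⁵ × 18.8 × 1,966,035,600 ≈ 413,229.2 × g
RCF_min = 1.118 × 10⁻⁵ × 12.9 × (44340)² = 1.118 × 10⁻⁵ × 12.9 × 1,966,035,600 ≈ 283,545.6 × g
ΔRCF = 413,229.2 − 283,545.6 = 129,683.6

130000 ×g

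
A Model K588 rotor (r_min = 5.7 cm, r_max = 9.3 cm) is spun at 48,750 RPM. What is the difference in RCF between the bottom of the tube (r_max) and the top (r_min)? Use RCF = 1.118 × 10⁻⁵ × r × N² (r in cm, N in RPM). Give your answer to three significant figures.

95700 g

ΔRCF = 1.118 × 10⁻⁵ × (r_max − r_min) × N² = 1.118 × 10⁻⁵ × 3.6 × 2,376,562,500 ≈ 95,651.9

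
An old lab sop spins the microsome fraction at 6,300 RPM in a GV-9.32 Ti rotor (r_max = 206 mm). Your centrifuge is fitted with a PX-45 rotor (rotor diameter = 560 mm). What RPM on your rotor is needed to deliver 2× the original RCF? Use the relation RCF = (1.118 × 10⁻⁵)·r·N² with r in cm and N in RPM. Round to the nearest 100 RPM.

Original rotor: r = 206 mm = 20.6 cm
RCF_original = 1.118 × 10⁻⁵ × 20.6 × (6300)² = 1.118 × 10⁻⁵ × 20.6 × 39,690,000 ≈ 9,140.9 × g
Target RCF = 2 × 9,140.9 ≈ 18,281.8 × g
Your rotor: r = 560 mm / 2 = 280 mm = 28 cm
18,281.8 = 1.118 × 10⁻⁵ × 28 × N²
N² = 18,281.8 / (31.304 × 10⁻⁵) = 58,400,843
N ≈ √58,400,843 ≈ 7,642.0

7600 RPM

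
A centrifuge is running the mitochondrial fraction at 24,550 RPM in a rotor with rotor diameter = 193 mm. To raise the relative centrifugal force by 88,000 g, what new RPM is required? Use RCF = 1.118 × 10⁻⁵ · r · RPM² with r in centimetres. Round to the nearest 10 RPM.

r = 193 mm / 2 = 96.5 mm = 9.65 cm
Current RCF = 1.118 × 10⁻⁵ × 9.65 × (24550)² = 1.118 × 10⁻⁵ × 9.65 × 602,702,500 ≈ 65,023.8 × g
Target RCF = 65,023.8 + 88,000 = 153,023.8 × g
N² = 153,023.8 / (10.7887 × 10⁻⁵) = 1,418,371,073
N ≈ √1,418,371,073 ≈ 37,661.3

≈ 37660 RPM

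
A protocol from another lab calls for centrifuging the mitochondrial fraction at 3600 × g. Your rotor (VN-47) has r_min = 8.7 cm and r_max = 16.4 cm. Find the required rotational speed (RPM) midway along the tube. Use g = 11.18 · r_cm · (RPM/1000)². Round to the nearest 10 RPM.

r_avg = (8.7 + 16.4) / 2 = 12.55 cm
RCF = 11.18 × r × (N/1000)²
3,600 = 11.18 × 12.55 × (N/1000)²
(N/1000)² = 3,600 / 140.309 = 25.65766
N = 1000 × √25.65766 ≈ 5,065.3

5070 RPM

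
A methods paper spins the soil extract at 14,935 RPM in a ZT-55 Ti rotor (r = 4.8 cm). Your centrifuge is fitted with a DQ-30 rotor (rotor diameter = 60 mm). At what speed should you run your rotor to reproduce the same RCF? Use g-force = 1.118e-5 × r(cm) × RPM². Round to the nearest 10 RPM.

RCF_original = 1.118 × 10⁻⁵ × 4.8 × (14935)² = 1.118 × 10⁻⁵ × 4.8 × 223,054,225 ≈ 11,970 × g
Your rotor: r = 60 mm / 2 = 30 mm = 3 cm
11,970 = 1.118 × 10⁻⁵ × 3 × N²
N² = 11,970 / (3.354 × 10⁻⁵) = 356,887,299
N ≈ √356,887,299 ≈ 18,891.5

18890 RPM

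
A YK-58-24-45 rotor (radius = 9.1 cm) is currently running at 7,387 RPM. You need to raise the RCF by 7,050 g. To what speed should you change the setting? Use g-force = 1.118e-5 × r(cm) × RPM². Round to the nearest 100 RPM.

Current RCF = 1.118 × 10⁻⁵ × 9.1 × (7387)² = 1.118 × 10⁻⁵ × 9.1 × 54,567,769 ≈ 5,551.6 × g
Target RCF = 5,551.6 + 7,050 = 12,601.6 × g
N² = 12,601.6 / (10.1738 × 10⁻⁵) = 123,863,257
N ≈ √123,863,257 ≈ 11,129.4

11100 RPM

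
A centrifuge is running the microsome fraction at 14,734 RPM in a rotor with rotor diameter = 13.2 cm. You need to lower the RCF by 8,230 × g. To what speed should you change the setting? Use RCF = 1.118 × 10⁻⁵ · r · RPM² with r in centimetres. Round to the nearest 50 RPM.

r = 13.2 / 2 = 6.6 cm
Current RCF = 1.118 × 10⁻⁵ × 6.6 × (14734)² = 1.118 × 10⁻⁵ × 6.6 × 217,090,756 ≈ 16,018.7 × g
Target RCF = 16,018.7 − 8,230 = 7,788.7 × g
N² = 7,788.7 / (7.3788 × 10⁻⁵) = 105,555,104
N ≈ √105,555,104 ≈ 10,274.0

10250 RPM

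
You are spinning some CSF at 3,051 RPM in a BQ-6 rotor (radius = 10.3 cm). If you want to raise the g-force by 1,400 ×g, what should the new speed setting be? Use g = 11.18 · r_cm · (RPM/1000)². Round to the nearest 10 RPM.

4630 RPM

Current RCF = 11.18 × 10.3 × (3.051)² = 11.18 × 10.3 × 9.308601 ≈ 1,071.9 × g
Target RCF = 1,071.9 + 1,400 = 2,471.9 × g
(N/1000)² = 2,471.9 / 115.154 = 21.46604
N = 1000 × √21.46604 ≈ 4,633.1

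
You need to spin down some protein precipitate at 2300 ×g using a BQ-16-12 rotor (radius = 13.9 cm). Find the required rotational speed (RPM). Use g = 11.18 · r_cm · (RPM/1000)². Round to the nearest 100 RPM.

2,300 = 11.18 × 13.9 × (N/1000)²
(N/1000)² = 2,300 / 155.402 = 14.80032
N = 1000 × √14.80032 ≈ 3,847.1

≈ 3800 RPM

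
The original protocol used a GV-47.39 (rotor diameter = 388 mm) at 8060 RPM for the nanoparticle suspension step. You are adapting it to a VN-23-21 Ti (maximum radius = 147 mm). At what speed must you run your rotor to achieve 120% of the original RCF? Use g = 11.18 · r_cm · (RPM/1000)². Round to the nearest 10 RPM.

Original rotor: r = 388 mm / 2 = 194 mm = 19.4 cm
RCF_original = 11.18 × 19.4 × (8.06)² = 11.18 × 19.4 × 64.9636 ≈ 14,090.1 × g
Target RCF = 1.2 × 14,090.1 ≈ 16,908.1 × g
Your rotor: r = 147 mm = 14.7 cm
16,908.1 = 11.18 × 14.7 × (N/1000)²
(N/1000)² = 16,908.1 / 164.346 = 102.8811
N = 1000 × √102.8811 ≈ 10,143.0

10140 RPM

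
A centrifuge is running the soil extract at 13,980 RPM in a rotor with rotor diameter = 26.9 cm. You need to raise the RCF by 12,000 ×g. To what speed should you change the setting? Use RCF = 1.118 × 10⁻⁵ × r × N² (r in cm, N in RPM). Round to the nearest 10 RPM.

r = 26.9 / 2 = 13.45 cm
Current RCF = 1.118 × 10⁻⁵ × 13.45 × (13980)² = 1.118 × 10⁻⁵ × 13.45 × 195,440,400 ≈ 29,388.6 × g
Target RCF = 29,388.6 + 12,000 = 41,388.6 × g
N² = 41,388.6 / (15.0371 × 10⁻⁵) = 275,243,232
N ≈ √275,243,232 ≈ 16,590.5

≈ 16590 RPM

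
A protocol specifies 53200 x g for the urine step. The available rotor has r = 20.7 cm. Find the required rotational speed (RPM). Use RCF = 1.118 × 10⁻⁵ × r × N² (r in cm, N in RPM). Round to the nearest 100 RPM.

≈ 15200 RPM

RCF = 1.118 × 10⁻⁵ × r × N²
53,200 = 1.118 × 10⁻⁵ × 20.7 × N²
N² = 53,200 / (23.1426 × 10⁻⁵) = 229,879,097
N ≈ √229,879,097 ≈ 15,161.8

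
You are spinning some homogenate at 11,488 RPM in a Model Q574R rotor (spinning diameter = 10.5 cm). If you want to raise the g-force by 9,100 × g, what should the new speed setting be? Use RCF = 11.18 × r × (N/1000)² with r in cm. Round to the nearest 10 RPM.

r = 10.5 / 2 = 5.25 cm
Current RCF = 11.18 × 5.25 × (11.488)² = 11.18 × 5.25 × 131.974144 ≈ 7,746.2 × g
Target RCF = 7,746.2 + 9,100 = 16,846.2 × g
(N/1000)² = 16,846.2 / 58.695 = 287.0125
N = 1000 × √287.0125 ≈ 16,941.4

≈ 16940 RPM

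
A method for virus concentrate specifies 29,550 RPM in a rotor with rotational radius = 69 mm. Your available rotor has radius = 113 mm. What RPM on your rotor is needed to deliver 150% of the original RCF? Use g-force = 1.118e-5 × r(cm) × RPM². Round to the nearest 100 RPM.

Original rotor: r = 69 mm = 6.9 cm
RCF_original = 1.118 × 10⁻⁵ × 6.9 × (29550)² = 1.118 × 10⁻⁵ × 6.9 × 873,202,500 ≈ 67,360.6 × g
Target RCF = 1.5 × 67,360.6 ≈ 101,040.9 × g
Your rotor: r = 113 mm = 11.3 cm
101,040.9 = 1.118 × 10⁻⁵ × 11.3 × N²
N² = 101,040.9 / (12.6334 × 10⁻⁵) = 799,791,822
N ≈ √799,791,822 ≈ 28,280.6

≈ 28300 RPM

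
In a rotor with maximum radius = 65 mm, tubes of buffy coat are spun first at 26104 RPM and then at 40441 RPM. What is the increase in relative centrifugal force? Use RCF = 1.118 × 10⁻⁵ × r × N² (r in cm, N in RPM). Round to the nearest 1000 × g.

69000 x g

r = 65 mm = 6.5 cm
RCF₁ = 1.118 × 10⁻⁵ × 6.5 × (26104)² = 1.118 × 10⁻⁵ × 6.5 × 681,418,816 ≈ 49,518.7 × g
RCF₂ = 1.118 × 10⁻⁵ × 6.5 × (40441)² = 1.118 × 10⁻⁵ × 6.5 × 1,635,474,481 ≈ 118,849.9 × g
Increase = 118,849.9 − 49,518.7 = 69,331.2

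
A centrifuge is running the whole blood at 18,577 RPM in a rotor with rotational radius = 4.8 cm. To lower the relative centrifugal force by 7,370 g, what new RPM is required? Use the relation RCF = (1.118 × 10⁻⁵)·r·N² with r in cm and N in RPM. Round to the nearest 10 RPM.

Current RCF = 1.118 × 10⁻⁵ × 4.8 × (18577)² = 1.118 × 10⁻⁵ × 4.8 × 345,104,929 ≈ 18,519.7 × g
Target RCF = 18,519.7 − 7,370 = 11,149.7 × g
N² = 11,149.7 / (5.3664 × 10⁻⁵) = 207,768,709
N ≈ √207,768,709 ≈ 14,414.2

N₂ ≈ 14410 RPM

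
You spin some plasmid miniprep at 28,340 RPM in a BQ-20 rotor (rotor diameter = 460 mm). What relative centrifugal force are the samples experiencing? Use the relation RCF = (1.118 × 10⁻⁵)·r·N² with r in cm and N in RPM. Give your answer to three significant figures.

207000 x g

r = 460 mm / 2 = 230 mm = 23 cm
RCF = 1.118 × 10⁻⁵ × 23 × (28340)² = 1.118 × 10⁻⁵ × 23 × 803,155,600 ≈ 206,523.4 × g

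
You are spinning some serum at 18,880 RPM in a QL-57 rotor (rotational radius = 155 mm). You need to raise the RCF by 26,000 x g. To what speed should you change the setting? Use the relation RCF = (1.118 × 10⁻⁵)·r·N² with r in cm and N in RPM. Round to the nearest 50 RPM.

≈ 22500 RPM

r = 155 mm = 15.5 cm
Current RCF = 1.118 × 10⁻⁵ × 15.5 × (18880)² = 1.118 × 10⁻⁵ × 15.5 × 356,454,400 ≈ 61,770 × g
Target RCF = 61,770 + 26,000 = 87,770 × g
N² = 87,770 / (17.329 × 10⁻⁵) = 506,492,008
N ≈ √506,492,008 ≈ 22,505.4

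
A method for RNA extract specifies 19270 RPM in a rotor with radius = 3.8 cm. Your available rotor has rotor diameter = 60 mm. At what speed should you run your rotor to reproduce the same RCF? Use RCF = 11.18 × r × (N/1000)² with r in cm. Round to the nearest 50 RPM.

21700 RPM

RCF_original = 11.18 × 3.8 × (19.27)² = 11.18 × 3.8 × 371.3329 ≈ 15,775.7 × g
Your rotor: r = 60 mm / 2 = 30 mm = 3 cm
15,775.7 = 11.18 × 3 × (N/1000)²
(N/1000)² = 15,775.7 / 33.54 = 470.3548
N = 1000 × √470.3548 ≈ 21,687.7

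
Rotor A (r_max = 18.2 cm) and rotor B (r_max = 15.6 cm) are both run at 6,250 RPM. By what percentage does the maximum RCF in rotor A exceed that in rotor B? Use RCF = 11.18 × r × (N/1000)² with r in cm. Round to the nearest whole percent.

At equal RPM, RCF scales linearly with r: ratio = 18.2 / 15.6 = 1.1667.
So rotor A delivers 16.7% more g-force.

17%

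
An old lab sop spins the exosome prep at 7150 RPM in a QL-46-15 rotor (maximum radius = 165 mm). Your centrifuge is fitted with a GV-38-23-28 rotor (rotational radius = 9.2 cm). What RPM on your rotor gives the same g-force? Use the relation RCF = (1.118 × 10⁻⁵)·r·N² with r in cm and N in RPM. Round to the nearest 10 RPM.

≈ 9580 RPM

Original rotor: r = 165 mm = 16.5 cm
RCF = 1.118 × 10⁻⁵ × r × N²
RCF_original = 1.118 × 10⁻⁵ × 16.5 × (7150)² = 1.118 × 10⁻⁵ × 16.5 × 51,122,500 ≈ 9,430.6 × g
9,430.6 = 1.118 × 10⁻⁵ × 9.2 × N²
N² = 9,430.6 / (10.2856 × 10⁻⁵) = 91,687,408
N ≈ √91,687,408 ≈ 9,575.4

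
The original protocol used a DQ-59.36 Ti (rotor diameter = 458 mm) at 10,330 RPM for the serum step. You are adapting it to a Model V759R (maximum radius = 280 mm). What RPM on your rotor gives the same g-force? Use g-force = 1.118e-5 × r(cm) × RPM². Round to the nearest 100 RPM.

Original rotor: r = 458 mm / 2 = 229 mm = 22.9 cm
RCF = 1.118 × 10⁻⁵ × r × N²
RCF_original = 1.118 × 10⁻⁵ × 22.9 × (10330)² = 1.118 × 10⁻⁵ × 22.9 × 106,708,900 ≈ 27,319.8 × g
Your rotor: r = 280 mm = 28.0 cm
27,319.8 = 1.118 × 10⁻⁵ × 28 × N²
N² = 27,319.8 / (31.304 × 10⁻⁵) = 87,272,553
N ≈ √87,272,553 ≈ 9,342.0

9300 RPM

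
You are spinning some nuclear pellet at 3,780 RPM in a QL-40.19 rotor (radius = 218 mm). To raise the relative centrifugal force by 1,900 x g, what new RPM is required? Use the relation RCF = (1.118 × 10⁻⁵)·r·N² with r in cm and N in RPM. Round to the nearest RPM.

4699 RPM

r = 218 mm = 21.8 cm
Current RCF = 1.118 × 10⁻⁵ × 21.8 × (3780)² = 1.118 × 10⁻⁵ × 21.8 × 14,288,400 ≈ 3,482.4 × g
Target RCF = 3,482.4 + 1,900 = 5,382.4 × g
N² = 5,382.4 / (24.3724 × 10⁻⁵) = 22,083,997
N ≈ √22,083,997 ≈ 4,699.4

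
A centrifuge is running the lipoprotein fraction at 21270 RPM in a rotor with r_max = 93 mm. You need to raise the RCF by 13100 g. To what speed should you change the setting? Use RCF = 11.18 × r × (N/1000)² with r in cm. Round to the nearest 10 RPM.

≈ 24050 RPM

r = 93 mm = 9.3 cm
Current RCF = 11.18 × 9.3 × (21.27)² = 11.18 × 9.3 × 452.4129 ≈ 47,039.2 × g
Target RCF = 47,039.2 + 13,100 = 60,139.2 × g
(N/1000)² = 60,139.2 / 103.974 = 578.4061
N = 1000 × √578.4061 ≈ 24,050.1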